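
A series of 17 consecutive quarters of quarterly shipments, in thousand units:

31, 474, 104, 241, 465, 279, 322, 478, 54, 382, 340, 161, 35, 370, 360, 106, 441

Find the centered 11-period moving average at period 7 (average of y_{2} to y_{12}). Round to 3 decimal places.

300.000

Sum of periods 2–12: 474 + 104 + 241 + 465 + 279 + 322 + 478 + 54 + 382 + 340 + 161 = 3300
Divide by 11: 3300 / 11 = 300.000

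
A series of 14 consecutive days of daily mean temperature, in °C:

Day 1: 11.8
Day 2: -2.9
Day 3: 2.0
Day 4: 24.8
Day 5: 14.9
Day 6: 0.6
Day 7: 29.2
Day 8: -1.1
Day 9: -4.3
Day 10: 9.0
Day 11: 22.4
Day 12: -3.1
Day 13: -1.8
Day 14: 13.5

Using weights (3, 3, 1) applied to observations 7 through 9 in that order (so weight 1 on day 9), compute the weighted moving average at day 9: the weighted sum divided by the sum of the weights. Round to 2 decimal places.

Weighted sum: 3·29.2 + 3·-1.1 + 1·-4.3 = 87.6 + -3.3 + -4.3 = 80.0
Weight total: 3 + 3 + 1 = 7
WMA = 80.0 / 7 = 11.43

11.43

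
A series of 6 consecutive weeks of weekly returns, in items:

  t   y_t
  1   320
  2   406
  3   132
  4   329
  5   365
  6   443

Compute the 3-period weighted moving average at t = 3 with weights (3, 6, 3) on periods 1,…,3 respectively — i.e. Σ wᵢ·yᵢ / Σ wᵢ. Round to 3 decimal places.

Weighted sum: 3·320 + 6·406 + 3·132 = 960 + 2436 + 396 = 3792
Weight total: 3 + 6 + 3 = 12
WMA = 3792 / 12 = 316.000

316.000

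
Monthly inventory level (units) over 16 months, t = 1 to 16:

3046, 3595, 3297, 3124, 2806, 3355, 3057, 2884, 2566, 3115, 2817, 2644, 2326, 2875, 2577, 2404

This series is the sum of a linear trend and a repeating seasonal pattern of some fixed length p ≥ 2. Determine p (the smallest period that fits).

First differences y_{t+1} − y_t: 549, -298, -173, -318, 549, -298, -173, -318, 549, -298, …
The difference pattern repeats every 4 terms and not for any smaller step, so p = 4.

4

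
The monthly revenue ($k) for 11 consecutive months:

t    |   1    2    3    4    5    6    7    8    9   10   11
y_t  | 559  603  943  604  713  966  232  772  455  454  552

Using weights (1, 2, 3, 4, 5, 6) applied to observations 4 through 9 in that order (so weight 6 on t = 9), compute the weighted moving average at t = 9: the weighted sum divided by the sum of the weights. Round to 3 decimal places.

592.667

Weighted sum: 1·604 + 2·713 + 3·966 + 4·232 + 5·772 + 6·455 = 604 + 1426 + 2898 + 928 + 3860 + 2730 = 12446
Weight total: 1 + 2 + 3 + 4 + 5 + 6 = 21
WMA = 12446 / 21 = 592.667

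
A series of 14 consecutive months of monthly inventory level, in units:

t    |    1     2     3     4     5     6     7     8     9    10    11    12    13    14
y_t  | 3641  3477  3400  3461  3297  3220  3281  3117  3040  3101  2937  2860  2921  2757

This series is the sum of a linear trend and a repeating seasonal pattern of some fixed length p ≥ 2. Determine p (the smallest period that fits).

3

First differences y_{t+1} − y_t: -164, -77, 61, -164, -77, 61, -164, -77, …
The difference pattern repeats every 3 terms and not for any smaller step, so p = 3.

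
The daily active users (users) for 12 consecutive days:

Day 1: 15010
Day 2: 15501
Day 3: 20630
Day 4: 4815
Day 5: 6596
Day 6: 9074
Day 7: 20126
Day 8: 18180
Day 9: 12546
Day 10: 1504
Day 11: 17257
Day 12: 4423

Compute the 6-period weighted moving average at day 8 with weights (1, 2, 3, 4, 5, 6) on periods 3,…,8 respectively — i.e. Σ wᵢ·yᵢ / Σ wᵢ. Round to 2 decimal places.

14097.81

Weighted sum: 1·20630 + 2·4815 + 3·6596 + 4·9074 + 5·20126 + 6·18180 = 20630 + 9630 + 19788 + 36296 + 100630 + 109080 = 296054
Weight total: 1 + 2 + 3 + 4 + 5 + 6 = 21
WMA = 296054 / 21 = 14097.81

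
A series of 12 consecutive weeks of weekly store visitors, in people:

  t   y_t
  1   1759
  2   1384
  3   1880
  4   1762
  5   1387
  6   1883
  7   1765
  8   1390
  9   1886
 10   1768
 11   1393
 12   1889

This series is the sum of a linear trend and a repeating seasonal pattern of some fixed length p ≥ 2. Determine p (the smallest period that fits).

First differences y_{t+1} − y_t: -375, 496, -118, -375, 496, -118, -375, 496, …
The difference pattern repeats every 3 terms and not for any smaller step, so p = 3.

3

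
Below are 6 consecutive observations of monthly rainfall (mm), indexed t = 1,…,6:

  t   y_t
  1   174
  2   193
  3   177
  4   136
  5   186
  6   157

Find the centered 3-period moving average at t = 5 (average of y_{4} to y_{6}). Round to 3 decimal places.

Sum of periods 4–6: 136 + 186 + 157 = 479
Divide by 3: 479 / 3 = 159.667

159.667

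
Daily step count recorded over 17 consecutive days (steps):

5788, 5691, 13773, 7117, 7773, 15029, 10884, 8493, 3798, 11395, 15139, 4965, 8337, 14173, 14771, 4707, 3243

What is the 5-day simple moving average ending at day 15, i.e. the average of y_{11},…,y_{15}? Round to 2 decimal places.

11477.00

Sum of periods 11–15: 15139 + 4965 + 8337 + 14173 + 14771 = 57385
Divide by 5: 57385 / 5 = 11477.00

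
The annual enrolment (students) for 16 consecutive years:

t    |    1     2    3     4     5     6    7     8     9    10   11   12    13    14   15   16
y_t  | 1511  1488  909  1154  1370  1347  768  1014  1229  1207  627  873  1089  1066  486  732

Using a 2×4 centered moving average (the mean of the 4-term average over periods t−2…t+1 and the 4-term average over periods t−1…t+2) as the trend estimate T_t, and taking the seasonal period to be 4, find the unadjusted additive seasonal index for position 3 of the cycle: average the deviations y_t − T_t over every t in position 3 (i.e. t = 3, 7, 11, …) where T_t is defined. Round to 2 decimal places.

-339.17

Season position 3 occurs at t = 3, 7, 11 (where T_t is defined).
t=3: T_3 = 1247.8750; y_3 − T_3 = 909 − 1247.8750 = -338.8750
t=7: T_7 = 1107.1250; y_7 − T_7 = 768 − 1107.1250 = -339.1250
t=11: T_11 = 966.5000; y_11 − T_11 = 627 − 966.5000 = -339.5000
Mean deviation: (-338.8750 + -339.1250 + -339.5000) / 3 = -339.17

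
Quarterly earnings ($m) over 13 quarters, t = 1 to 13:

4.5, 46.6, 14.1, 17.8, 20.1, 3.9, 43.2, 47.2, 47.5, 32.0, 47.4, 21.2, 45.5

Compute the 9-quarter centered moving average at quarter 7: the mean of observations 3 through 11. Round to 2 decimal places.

Sum of periods 3–11: 14.1 + 17.8 + 20.1 + 3.9 + 43.2 + 47.2 + 47.5 + 32.0 + 47.4 = 273.2
Divide by 9: 273.2 / 9 = 30.36

30.36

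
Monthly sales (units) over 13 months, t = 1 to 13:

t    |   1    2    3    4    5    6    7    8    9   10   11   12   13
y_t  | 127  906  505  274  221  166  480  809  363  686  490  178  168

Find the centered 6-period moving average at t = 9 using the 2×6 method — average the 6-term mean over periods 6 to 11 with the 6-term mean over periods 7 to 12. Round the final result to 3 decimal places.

Sum over 6–11: 166 + 480 + 809 + 363 + 686 + 490 = 2994
Sum over 7–12: 480 + 809 + 363 + 686 + 490 + 178 = 3006
CMA at t=9 = (2994 + 3006) / (2·6) = 6000 / 12 = 500.000

500.000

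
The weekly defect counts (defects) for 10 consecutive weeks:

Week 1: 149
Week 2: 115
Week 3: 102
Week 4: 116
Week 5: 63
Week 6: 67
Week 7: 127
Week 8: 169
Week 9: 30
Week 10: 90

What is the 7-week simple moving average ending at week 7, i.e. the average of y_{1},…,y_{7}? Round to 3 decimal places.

Sum of periods 1–7: 149 + 115 + 102 + 116 + 63 + 67 + 127 = 739
Divide by 7: 739 / 7 = 105.571

105.571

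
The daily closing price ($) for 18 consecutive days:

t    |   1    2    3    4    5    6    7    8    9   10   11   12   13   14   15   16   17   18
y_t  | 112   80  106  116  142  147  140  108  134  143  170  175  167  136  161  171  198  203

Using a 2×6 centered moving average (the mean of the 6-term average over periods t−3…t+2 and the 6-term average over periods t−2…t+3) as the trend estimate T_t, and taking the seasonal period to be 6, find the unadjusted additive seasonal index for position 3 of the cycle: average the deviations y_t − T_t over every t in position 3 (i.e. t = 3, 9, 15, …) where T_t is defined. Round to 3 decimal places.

-9.000

Season position 3 occurs at t = 9, 15 (where T_t is defined).
t=9: T_9 = 142.66667; y_9 − T_9 = 134 − 142.66667 = -8.66667
t=15: T_15 = 170.33333; y_15 − T_15 = 161 − 170.33333 = -9.33333
Mean deviation: (-8.66667 + -9.33333) / 2 = -9.000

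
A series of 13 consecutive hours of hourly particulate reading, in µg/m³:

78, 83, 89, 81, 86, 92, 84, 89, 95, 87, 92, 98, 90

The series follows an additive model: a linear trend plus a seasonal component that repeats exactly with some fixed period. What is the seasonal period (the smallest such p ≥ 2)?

3

First differences y_{t+1} − y_t: 5, 6, -8, 5, 6, -8, 5, 6, …
The difference pattern repeats every 3 terms and not for any smaller step, so p = 3.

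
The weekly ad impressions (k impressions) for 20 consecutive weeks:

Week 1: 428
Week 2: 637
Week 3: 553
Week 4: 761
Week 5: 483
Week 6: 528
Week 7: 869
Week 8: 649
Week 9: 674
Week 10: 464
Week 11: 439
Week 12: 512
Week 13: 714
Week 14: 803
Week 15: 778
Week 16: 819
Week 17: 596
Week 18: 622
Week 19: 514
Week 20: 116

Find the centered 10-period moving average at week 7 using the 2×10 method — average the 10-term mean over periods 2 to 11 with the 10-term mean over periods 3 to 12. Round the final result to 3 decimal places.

599.450

Sum over 2–11: 637 + 553 + 761 + 483 + 528 + 869 + 649 + 674 + 464 + 439 = 6057
Sum over 3–12: 553 + 761 + 483 + 528 + 869 + 649 + 674 + 464 + 439 + 512 = 5932
CMA at t=7 = (6057 + 5932) / (2·10) = 11989 / 20 = 599.450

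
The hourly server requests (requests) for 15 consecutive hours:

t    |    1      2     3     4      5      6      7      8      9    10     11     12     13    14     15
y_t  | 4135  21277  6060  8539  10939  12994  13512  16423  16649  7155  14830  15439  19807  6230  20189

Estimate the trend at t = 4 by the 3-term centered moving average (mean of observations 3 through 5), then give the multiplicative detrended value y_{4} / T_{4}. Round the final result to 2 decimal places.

1.00

Trend T_4 = (6060 + 8539 + 10939) / 3 = 25538/3 = 8512.6667
Ratio to trend: 8539 / 8512.6667 = 1.00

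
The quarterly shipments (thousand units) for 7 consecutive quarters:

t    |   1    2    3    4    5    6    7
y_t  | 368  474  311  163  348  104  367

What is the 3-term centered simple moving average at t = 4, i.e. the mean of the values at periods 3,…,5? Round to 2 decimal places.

Sum of periods 3–5: 311 + 163 + 348 = 822
Divide by 3: 822 / 3 = 274.00

274.00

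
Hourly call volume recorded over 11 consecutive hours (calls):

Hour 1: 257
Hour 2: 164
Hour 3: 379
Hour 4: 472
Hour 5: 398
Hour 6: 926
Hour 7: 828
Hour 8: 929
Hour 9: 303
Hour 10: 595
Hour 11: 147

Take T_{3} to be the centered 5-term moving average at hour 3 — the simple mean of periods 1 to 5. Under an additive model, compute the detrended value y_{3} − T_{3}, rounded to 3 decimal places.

45.000

Trend T_3 = (257 + 164 + 379 + 472 + 398) / 5 = 1670/5 = 334.00000
Detrended value: 379 − 334.00000 = 45.000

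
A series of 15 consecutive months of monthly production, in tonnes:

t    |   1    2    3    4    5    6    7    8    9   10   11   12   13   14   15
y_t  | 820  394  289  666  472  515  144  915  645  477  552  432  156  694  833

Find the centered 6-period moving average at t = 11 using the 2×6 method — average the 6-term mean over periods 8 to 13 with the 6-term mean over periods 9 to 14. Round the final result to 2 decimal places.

511.08

Sum over 8–13: 915 + 645 + 477 + 552 + 432 + 156 = 3177
Sum over 9–14: 645 + 477 + 552 + 432 + 156 + 694 = 2956
CMA at t=11 = (3177 + 2956) / (2·6) = 6133 / 12 = 511.08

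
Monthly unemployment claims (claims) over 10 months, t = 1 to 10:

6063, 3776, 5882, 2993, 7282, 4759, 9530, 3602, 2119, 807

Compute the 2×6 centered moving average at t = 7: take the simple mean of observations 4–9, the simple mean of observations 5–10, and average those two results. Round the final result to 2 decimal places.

4865.33

Sum over 4–9: 2993 + 7282 + 4759 + 9530 + 3602 + 2119 = 30285
Sum over 5–10: 7282 + 4759 + 9530 + 3602 + 2119 + 807 = 28099
CMA at t=7 = (30285 + 28099) / (2·6) = 58384 / 12 = 4865.33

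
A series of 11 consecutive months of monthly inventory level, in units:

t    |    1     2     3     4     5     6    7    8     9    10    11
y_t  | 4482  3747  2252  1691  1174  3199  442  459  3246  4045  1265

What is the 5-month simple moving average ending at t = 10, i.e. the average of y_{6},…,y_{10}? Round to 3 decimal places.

Sum of periods 6–10: 3199 + 442 + 459 + 3246 + 4045 = 11391
Divide by 5: 11391 / 5 = 2278.200

2278.200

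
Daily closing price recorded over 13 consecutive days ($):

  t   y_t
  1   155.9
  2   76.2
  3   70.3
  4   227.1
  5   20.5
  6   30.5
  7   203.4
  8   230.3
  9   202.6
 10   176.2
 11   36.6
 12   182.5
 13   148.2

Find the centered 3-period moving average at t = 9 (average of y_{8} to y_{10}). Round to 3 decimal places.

Sum of periods 8–10: 230.3 + 202.6 + 176.2 = 609.1
Divide by 3: 609.1 / 3 = 203.033

203.033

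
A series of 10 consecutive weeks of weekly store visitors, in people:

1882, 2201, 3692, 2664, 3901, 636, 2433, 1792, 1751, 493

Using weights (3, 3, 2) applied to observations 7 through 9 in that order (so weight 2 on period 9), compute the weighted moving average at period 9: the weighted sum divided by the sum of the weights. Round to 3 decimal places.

2022.125

Weighted sum: 3·2433 + 3·1792 + 2·1751 = 7299 + 5376 + 3502 = 16177
Weight total: 3 + 3 + 2 = 8
WMA = 16177 / 8 = 2022.125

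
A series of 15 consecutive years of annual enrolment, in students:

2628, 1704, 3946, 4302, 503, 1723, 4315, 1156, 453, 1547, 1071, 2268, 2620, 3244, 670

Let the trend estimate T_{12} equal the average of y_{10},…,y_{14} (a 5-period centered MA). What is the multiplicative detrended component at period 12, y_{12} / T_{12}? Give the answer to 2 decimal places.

1.05

Trend T_12 = (1547 + 1071 + 2268 + 2620 + 3244) / 5 = 10750/5 = 2150.0000
Ratio to trend: 2268 / 2150.0000 = 1.05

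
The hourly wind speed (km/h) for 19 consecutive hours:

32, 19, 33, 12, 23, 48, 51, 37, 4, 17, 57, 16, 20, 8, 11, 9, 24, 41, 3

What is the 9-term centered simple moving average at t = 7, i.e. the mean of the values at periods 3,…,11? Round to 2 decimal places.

Sum of periods 3–11: 33 + 12 + 23 + 48 + 51 + 37 + 4 + 17 + 57 = 282
Divide by 9: 282 / 9 = 31.33

31.33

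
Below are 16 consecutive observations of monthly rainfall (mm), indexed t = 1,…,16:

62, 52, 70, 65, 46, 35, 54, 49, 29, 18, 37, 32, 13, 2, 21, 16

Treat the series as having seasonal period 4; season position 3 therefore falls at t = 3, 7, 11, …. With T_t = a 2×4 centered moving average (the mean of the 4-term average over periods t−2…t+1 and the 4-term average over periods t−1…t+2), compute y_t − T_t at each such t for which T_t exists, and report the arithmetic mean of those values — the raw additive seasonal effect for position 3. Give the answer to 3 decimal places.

9.958

Season position 3 occurs at t = 3, 7, 11 (where T_t is defined).
t=3: T_3 = 60.25000; y_3 − T_3 = 70 − 60.25000 = 9.75000
t=7: T_7 = 43.87500; y_7 − T_7 = 54 − 43.87500 = 10.12500
t=11: T_11 = 27.00000; y_11 − T_11 = 37 − 27.00000 = 10.00000
Mean deviation: (9.75000 + 10.12500 + 10.00000) / 3 = 9.958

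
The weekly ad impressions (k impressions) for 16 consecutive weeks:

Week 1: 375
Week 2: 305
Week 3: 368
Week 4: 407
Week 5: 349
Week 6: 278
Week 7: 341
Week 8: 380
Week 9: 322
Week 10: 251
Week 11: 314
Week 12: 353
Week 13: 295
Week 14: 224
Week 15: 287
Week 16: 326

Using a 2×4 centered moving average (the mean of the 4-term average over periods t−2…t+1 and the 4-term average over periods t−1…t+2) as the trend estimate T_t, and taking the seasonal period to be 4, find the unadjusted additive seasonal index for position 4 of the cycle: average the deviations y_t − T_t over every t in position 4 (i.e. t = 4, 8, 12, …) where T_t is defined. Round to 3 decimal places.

53.125

Season position 4 occurs at t = 4, 8, 12 (where T_t is defined).
t=4: T_4 = 353.87500; y_4 − T_4 = 407 − 353.87500 = 53.12500
t=8: T_8 = 326.87500; y_8 − T_8 = 380 − 326.87500 = 53.12500
t=12: T_12 = 299.87500; y_12 − T_12 = 353 − 299.87500 = 53.12500
Mean deviation: (53.12500 + 53.12500 + 53.12500) / 3 = 53.125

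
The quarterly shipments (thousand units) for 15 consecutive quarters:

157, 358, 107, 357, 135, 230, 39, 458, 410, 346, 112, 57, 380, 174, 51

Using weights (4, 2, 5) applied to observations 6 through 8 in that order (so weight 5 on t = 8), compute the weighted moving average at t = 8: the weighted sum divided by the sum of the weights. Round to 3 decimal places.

298.909

Weighted sum: 4·230 + 2·39 + 5·458 = 920 + 78 + 2290 = 3288
Weight total: 4 + 2 + 5 = 11
WMA = 3288 / 11 = 298.909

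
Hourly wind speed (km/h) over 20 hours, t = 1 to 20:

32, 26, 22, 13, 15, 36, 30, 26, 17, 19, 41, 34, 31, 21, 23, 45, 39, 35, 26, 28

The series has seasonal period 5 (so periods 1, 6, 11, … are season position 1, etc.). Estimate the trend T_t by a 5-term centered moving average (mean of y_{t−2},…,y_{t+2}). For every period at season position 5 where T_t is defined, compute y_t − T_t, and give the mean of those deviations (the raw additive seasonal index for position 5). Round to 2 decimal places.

Season position 5 occurs at t = 5, 10, 15 (where T_t is defined).
t=5: T_5 = 23.2000; y_5 − T_5 = 15 − 23.2000 = -8.2000
t=10: T_10 = 27.4000; y_10 − T_10 = 19 − 27.4000 = -8.4000
t=15: T_15 = 31.8000; y_15 − T_15 = 23 − 31.8000 = -8.8000
Mean deviation: (-8.2000 + -8.4000 + -8.8000) / 3 = -8.47

-8.47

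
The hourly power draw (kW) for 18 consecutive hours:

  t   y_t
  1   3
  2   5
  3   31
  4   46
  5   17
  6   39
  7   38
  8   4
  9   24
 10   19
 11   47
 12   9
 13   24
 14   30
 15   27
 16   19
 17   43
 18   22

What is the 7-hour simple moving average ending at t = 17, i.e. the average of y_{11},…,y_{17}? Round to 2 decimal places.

28.43

Sum of periods 11–17: 47 + 9 + 24 + 30 + 27 + 19 + 43 = 199
Divide by 7: 199 / 7 = 28.43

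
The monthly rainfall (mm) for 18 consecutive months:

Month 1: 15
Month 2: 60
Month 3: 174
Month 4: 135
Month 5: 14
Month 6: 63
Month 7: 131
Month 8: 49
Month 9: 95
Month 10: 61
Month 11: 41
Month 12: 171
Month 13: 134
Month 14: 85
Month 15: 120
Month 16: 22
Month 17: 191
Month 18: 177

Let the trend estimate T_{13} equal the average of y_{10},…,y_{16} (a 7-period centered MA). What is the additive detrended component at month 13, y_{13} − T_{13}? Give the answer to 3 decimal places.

Trend T_13 = (61 + 41 + 171 + 134 + 85 + 120 + 22) / 7 = 634/7 = 90.57143
Detrended value: 134 − 90.57143 = 43.429

43.429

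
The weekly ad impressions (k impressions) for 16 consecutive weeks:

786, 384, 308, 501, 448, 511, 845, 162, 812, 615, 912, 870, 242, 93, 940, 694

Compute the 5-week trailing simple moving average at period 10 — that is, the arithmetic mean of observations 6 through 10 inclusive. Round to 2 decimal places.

589.00

Sum of periods 6–10: 511 + 845 + 162 + 812 + 615 = 2945
Divide by 5: 2945 / 5 = 589.00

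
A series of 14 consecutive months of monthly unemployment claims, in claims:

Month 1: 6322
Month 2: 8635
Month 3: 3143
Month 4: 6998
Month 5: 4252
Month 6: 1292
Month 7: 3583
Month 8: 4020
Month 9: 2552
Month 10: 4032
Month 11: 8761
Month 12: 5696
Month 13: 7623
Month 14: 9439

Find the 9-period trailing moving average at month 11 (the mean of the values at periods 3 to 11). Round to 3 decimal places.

Sum of periods 3–11: 3143 + 6998 + 4252 + 1292 + 3583 + 4020 + 2552 + 4032 + 8761 = 38633
Divide by 9: 38633 / 9 = 4292.556

4292.556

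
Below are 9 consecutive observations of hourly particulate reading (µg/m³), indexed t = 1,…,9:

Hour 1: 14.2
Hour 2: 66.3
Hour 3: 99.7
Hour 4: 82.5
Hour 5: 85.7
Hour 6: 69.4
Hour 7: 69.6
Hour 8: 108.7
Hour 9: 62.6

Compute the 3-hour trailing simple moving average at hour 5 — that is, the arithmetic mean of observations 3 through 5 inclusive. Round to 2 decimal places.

Sum of periods 3–5: 99.7 + 82.5 + 85.7 = 267.9
Divide by 3: 267.9 / 3 = 89.30

89.30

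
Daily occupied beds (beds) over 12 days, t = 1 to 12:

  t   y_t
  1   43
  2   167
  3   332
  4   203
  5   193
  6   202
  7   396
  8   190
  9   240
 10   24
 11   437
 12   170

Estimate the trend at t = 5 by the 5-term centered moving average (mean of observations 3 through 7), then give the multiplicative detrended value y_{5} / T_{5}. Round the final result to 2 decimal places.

Trend T_5 = (332 + 203 + 193 + 202 + 396) / 5 = 1326/5 = 265.2000
Ratio to trend: 193 / 265.2000 = 0.73

0.73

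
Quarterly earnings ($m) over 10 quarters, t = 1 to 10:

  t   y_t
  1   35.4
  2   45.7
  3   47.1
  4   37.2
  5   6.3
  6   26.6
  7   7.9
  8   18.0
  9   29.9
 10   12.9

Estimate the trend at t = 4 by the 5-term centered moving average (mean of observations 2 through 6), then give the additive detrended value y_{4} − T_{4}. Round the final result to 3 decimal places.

4.620

Trend T_4 = (45.7 + 47.1 + 37.2 + 6.3 + 26.6) / 5 = 162.9/5 = 32.58000
Detrended value: 37.2 − 32.58000 = 4.620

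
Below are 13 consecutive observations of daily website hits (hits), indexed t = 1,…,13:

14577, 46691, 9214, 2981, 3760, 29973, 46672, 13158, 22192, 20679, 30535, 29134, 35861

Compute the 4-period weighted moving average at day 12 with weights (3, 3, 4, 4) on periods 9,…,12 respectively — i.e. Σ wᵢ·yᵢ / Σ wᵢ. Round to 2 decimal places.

Weighted sum: 3·22192 + 3·20679 + 4·30535 + 4·29134 = 66576 + 62037 + 122140 + 116536 = 367289
Weight total: 3 + 3 + 4 + 4 = 14
WMA = 367289 / 14 = 26234.93

26234.93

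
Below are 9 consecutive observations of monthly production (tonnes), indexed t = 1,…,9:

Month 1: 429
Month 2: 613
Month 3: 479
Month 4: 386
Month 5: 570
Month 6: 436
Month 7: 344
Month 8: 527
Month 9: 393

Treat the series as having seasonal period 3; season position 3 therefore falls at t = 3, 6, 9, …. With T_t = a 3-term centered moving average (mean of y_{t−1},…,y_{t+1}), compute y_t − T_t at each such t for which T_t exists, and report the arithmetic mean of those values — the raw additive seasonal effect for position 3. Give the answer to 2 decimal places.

-13.83

Season position 3 occurs at t = 3, 6 (where T_t is defined).
t=3: T_3 = 492.6667; y_3 − T_3 = 479 − 492.6667 = -13.6667
t=6: T_6 = 450.0000; y_6 − T_6 = 436 − 450.0000 = -14.0000
Mean deviation: (-13.6667 + -14.0000) / 2 = -13.83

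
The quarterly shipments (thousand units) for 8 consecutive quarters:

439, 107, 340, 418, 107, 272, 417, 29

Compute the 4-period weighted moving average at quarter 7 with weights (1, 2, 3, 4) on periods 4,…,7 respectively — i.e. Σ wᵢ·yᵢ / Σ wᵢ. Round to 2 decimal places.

311.60

Weighted sum: 1·418 + 2·107 + 3·272 + 4·417 = 418 + 214 + 816 + 1668 = 3116
Weight total: 1 + 2 + 3 + 4 = 10
WMA = 3116 / 10 = 311.60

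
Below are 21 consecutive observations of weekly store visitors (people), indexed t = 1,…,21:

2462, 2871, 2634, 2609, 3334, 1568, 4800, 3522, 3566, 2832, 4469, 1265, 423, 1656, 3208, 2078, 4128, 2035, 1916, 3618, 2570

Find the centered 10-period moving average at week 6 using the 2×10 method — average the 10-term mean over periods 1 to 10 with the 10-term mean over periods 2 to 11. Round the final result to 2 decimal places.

Sum over 1–10: 2462 + 2871 + 2634 + 2609 + 3334 + 1568 + 4800 + 3522 + 3566 + 2832 = 30198
Sum over 2–11: 2871 + 2634 + 2609 + 3334 + 1568 + 4800 + 3522 + 3566 + 2832 + 4469 = 32205
CMA at t=6 = (30198 + 32205) / (2·10) = 62403 / 20 = 3120.15

3120.15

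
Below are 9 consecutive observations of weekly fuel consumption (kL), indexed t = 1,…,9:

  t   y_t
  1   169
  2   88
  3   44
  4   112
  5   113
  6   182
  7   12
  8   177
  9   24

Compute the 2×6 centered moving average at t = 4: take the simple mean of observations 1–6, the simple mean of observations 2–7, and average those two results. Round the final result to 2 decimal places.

104.92

Sum over 1–6: 169 + 88 + 44 + 112 + 113 + 182 = 708
Sum over 2–7: 88 + 44 + 112 + 113 + 182 + 12 = 551
CMA at t=4 = (708 + 551) / (2·6) = 1259 / 12 = 104.92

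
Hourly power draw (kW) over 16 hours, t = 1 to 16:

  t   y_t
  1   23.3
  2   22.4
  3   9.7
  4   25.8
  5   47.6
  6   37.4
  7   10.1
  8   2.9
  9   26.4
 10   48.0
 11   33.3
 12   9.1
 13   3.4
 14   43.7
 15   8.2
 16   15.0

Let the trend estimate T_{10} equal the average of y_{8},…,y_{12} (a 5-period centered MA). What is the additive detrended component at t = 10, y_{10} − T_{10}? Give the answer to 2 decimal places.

Trend T_10 = (2.9 + 26.4 + 48.0 + 33.3 + 9.1) / 5 = 119.7/5 = 23.9400
Detrended value: 48.0 − 23.9400 = 24.06

24.06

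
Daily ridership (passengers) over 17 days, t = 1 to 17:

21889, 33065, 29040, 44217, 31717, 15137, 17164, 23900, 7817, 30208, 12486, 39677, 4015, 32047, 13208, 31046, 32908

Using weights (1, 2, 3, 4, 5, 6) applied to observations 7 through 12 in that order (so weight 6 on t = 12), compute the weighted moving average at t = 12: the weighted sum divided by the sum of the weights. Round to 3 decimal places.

24273.286

Weighted sum: 1·17164 + 2·23900 + 3·7817 + 4·30208 + 5·12486 + 6·39677 = 17164 + 47800 + 23451 + 120832 + 62430 + 238062 = 509739
Weight total: 1 + 2 + 3 + 4 + 5 + 6 = 21
WMA = 509739 / 21 = 24273.286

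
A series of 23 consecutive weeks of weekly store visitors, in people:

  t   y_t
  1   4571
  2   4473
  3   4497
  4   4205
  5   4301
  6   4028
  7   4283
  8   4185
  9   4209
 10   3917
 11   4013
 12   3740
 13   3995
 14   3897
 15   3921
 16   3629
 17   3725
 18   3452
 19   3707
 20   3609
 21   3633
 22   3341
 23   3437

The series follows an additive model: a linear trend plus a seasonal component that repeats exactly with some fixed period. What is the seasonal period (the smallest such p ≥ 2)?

6

First differences y_{t+1} − y_t: -98, 24, -292, 96, -273, 255, -98, 24, -292, 96, -273, 255, -98, 24, …
The difference pattern repeats every 6 terms and not for any smaller step, so p = 6.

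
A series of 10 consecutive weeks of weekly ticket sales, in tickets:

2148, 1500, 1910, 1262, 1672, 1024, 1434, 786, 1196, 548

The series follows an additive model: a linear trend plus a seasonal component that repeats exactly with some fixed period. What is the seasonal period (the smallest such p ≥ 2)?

First differences y_{t+1} − y_t: -648, 410, -648, 410, -648, 410, …
The difference pattern repeats every 2 terms and not for any smaller step, so p = 2.

2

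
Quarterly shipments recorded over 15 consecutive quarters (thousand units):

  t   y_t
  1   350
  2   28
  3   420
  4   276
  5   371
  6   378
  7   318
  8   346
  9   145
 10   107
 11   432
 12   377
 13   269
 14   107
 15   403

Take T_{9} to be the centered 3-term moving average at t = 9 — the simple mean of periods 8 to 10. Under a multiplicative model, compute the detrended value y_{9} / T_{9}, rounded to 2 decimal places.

Trend T_9 = (346 + 145 + 107) / 3 = 598/3 = 199.3333
Ratio to trend: 145 / 199.3333 = 0.73

0.73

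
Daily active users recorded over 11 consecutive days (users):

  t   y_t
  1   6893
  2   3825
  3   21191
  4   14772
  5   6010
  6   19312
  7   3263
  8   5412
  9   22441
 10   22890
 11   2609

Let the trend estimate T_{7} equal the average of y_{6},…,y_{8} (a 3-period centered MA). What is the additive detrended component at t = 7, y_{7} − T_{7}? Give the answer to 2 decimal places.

Trend T_7 = (19312 + 3263 + 5412) / 3 = 27987/3 = 9329.0000
Detrended value: 3263 − 9329.0000 = -6066.00

-6066.00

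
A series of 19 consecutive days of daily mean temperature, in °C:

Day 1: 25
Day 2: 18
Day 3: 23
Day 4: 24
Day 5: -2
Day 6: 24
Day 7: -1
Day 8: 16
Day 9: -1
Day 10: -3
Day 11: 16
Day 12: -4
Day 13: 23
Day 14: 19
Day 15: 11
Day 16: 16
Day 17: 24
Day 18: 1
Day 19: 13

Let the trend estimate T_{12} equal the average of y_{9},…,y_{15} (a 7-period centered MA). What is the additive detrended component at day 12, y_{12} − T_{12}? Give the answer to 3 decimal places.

-12.714

Trend T_12 = ((-1) + (-3) + 16 + (-4) + 23 + 19 + 11) / 7 = 61/7 = 8.71429
Detrended value: -4 − 8.71429 = -12.714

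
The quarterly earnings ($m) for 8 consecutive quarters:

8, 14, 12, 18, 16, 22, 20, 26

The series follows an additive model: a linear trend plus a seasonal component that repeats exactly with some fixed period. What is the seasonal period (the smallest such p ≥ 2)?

First differences y_{t+1} − y_t: 6, -2, 6, -2, 6, -2, …
The difference pattern repeats every 2 terms and not for any smaller step, so p = 2.

2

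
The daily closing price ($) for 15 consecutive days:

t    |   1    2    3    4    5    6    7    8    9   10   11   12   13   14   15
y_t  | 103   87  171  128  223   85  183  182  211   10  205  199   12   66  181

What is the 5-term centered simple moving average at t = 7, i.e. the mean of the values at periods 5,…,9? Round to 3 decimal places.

176.800

Sum of periods 5–9: 223 + 85 + 183 + 182 + 211 = 884
Divide by 5: 884 / 5 = 176.800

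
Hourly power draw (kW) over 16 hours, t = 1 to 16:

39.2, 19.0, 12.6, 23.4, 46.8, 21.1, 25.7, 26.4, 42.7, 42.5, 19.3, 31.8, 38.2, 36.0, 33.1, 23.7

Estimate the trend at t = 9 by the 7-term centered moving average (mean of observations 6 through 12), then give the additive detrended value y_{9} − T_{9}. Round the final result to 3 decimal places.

12.771

Trend T_9 = (21.1 + 25.7 + 26.4 + 42.7 + 42.5 + 19.3 + 31.8) / 7 = 209.5/7 = 29.92857
Detrended value: 42.7 − 29.92857 = 12.771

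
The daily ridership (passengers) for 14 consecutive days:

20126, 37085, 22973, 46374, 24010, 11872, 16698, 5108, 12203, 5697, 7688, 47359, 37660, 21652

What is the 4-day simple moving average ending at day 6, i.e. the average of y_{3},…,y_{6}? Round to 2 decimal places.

26307.25

Sum of periods 3–6: 22973 + 46374 + 24010 + 11872 = 105229
Divide by 4: 105229 / 4 = 26307.25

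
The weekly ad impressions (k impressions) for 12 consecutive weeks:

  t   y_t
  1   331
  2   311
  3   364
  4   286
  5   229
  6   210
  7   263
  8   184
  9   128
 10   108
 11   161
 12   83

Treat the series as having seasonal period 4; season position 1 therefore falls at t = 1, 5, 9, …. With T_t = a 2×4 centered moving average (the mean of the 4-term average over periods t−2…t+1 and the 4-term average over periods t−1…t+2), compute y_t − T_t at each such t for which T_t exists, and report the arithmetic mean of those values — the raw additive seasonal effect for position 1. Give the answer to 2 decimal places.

Season position 1 occurs at t = 5, 9 (where T_t is defined).
t=5: T_5 = 259.6250; y_5 − T_5 = 229 − 259.6250 = -30.6250
t=9: T_9 = 158.0000; y_9 − T_9 = 128 − 158.0000 = -30.0000
Mean deviation: (-30.6250 + -30.0000) / 2 = -30.31

-30.31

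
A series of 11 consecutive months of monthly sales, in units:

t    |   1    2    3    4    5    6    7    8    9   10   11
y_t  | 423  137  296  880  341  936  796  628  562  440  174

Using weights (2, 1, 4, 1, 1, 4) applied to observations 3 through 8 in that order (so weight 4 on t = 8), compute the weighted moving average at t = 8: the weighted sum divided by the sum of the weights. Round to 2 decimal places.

Weighted sum: 2·296 + 1·880 + 4·341 + 1·936 + 1·796 + 4·628 = 592 + 880 + 1364 + 936 + 796 + 2512 = 7080
Weight total: 2 + 1 + 4 + 1 + 1 + 4 = 13
WMA = 7080 / 13 = 544.62

544.62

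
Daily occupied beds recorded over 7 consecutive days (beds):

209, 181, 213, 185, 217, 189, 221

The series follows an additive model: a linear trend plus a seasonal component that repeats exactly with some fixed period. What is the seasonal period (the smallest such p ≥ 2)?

2

First differences y_{t+1} − y_t: -28, 32, -28, 32, -28, 32, …
The difference pattern repeats every 2 terms and not for any smaller step, so p = 2.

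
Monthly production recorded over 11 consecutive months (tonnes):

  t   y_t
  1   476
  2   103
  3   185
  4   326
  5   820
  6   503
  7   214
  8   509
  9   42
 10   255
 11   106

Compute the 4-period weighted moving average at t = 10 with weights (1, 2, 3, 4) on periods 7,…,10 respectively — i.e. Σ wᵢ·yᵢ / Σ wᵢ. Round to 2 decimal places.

237.80

Weighted sum: 1·214 + 2·509 + 3·42 + 4·255 = 214 + 1018 + 126 + 1020 = 2378
Weight total: 1 + 2 + 3 + 4 = 10
WMA = 2378 / 10 = 237.80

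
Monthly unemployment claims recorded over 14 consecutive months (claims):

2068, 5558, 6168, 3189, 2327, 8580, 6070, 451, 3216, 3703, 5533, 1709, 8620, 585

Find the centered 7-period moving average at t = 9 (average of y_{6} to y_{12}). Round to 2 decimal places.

4180.29

Sum of periods 6–12: 8580 + 6070 + 451 + 3216 + 3703 + 5533 + 1709 = 29262
Divide by 7: 29262 / 7 = 4180.29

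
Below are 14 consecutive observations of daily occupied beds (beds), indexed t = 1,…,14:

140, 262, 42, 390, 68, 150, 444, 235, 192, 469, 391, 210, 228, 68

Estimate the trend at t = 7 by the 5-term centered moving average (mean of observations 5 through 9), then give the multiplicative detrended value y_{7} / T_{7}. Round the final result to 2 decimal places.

Trend T_7 = (68 + 150 + 444 + 235 + 192) / 5 = 1089/5 = 217.8000
Ratio to trend: 444 / 217.8000 = 2.04

2.04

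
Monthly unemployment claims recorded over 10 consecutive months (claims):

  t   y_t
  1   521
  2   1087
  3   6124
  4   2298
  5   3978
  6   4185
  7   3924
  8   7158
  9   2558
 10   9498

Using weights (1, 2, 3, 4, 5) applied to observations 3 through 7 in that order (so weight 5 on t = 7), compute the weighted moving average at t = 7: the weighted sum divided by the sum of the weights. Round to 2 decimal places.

3934.27

Weighted sum: 1·6124 + 2·2298 + 3·3978 + 4·4185 + 5·3924 = 6124 + 4596 + 11934 + 16740 + 19620 = 59014
Weight total: 1 + 2 + 3 + 4 + 5 = 15
WMA = 59014 / 15 = 3934.27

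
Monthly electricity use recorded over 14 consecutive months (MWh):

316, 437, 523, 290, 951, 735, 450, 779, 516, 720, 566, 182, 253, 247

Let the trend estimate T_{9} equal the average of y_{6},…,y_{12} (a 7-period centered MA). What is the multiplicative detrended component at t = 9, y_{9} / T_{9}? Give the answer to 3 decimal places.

0.915

Trend T_9 = (735 + 450 + 779 + 516 + 720 + 566 + 182) / 7 = 3948/7 = 564.00000
Ratio to trend: 516 / 564.00000 = 0.915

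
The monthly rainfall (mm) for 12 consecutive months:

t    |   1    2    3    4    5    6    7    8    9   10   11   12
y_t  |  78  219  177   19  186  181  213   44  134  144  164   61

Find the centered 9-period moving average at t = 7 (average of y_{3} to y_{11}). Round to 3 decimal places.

140.222

Sum of periods 3–11: 177 + 19 + 186 + 181 + 213 + 44 + 134 + 144 + 164 = 1262
Divide by 9: 1262 / 9 = 140.222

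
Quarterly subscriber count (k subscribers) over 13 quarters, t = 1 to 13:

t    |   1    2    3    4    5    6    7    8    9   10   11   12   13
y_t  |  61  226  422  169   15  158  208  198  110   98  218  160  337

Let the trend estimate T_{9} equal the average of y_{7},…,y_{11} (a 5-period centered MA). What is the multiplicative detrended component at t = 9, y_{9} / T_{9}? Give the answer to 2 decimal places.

0.66

Trend T_9 = (208 + 198 + 110 + 98 + 218) / 5 = 832/5 = 166.4000
Ratio to trend: 110 / 166.4000 = 0.66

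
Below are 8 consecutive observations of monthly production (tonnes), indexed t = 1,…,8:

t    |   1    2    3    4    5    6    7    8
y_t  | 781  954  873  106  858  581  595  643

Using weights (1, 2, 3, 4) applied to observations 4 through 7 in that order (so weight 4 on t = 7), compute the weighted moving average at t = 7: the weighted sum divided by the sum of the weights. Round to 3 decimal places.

Weighted sum: 1·106 + 2·858 + 3·581 + 4·595 = 106 + 1716 + 1743 + 2380 = 5945
Weight total: 1 + 2 + 3 + 4 = 10
WMA = 5945 / 10 = 594.500

594.500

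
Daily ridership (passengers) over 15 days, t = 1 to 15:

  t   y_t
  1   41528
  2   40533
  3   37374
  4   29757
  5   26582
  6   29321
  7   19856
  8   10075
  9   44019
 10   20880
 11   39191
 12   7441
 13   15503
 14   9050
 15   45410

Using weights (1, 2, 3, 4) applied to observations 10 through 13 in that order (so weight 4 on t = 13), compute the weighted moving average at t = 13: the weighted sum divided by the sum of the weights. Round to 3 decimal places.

Weighted sum: 1·20880 + 2·39191 + 3·7441 + 4·15503 = 20880 + 78382 + 22323 + 62012 = 183597
Weight total: 1 + 2 + 3 + 4 = 10
WMA = 183597 / 10 = 18359.700

18359.700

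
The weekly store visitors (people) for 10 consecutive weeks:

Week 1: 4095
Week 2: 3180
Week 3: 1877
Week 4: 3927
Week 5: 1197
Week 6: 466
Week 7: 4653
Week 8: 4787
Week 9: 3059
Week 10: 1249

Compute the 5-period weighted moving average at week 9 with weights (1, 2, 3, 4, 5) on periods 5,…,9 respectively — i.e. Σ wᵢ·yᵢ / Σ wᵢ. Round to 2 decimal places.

Weighted sum: 1·1197 + 2·466 + 3·4653 + 4·4787 + 5·3059 = 1197 + 932 + 13959 + 19148 + 15295 = 50531
Weight total: 1 + 2 + 3 + 4 + 5 = 15
WMA = 50531 / 15 = 3368.73

3368.73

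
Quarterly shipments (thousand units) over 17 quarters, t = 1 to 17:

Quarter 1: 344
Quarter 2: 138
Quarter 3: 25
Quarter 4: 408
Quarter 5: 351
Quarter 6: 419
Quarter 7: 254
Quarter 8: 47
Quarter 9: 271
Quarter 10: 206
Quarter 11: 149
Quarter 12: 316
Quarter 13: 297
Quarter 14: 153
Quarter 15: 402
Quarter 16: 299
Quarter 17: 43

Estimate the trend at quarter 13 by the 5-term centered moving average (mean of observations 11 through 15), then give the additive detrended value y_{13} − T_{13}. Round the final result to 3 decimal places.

33.600

Trend T_13 = (149 + 316 + 297 + 153 + 402) / 5 = 1317/5 = 263.40000
Detrended value: 297 − 263.40000 = 33.600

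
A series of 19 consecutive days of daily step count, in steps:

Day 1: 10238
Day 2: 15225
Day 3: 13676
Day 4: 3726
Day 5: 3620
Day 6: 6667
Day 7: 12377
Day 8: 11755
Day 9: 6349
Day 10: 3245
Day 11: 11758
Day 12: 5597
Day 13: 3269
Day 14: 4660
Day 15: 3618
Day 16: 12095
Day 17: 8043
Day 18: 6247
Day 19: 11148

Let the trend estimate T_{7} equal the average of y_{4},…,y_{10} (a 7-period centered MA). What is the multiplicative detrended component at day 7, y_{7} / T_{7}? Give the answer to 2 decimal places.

1.81

Trend T_7 = (3726 + 3620 + 6667 + 12377 + 11755 + 6349 + 3245) / 7 = 47739/7 = 6819.8571
Ratio to trend: 12377 / 6819.8571 = 1.81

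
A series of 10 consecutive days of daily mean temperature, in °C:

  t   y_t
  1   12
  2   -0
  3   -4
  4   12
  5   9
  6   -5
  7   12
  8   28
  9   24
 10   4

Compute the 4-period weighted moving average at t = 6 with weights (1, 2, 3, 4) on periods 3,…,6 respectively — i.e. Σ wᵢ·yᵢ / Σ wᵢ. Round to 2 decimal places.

2.70

Weighted sum: 1·-4 + 2·12 + 3·9 + 4·-5 = -4 + 24 + 27 + -20 = 27
Weight total: 1 + 2 + 3 + 4 = 10
WMA = 27 / 10 = 2.70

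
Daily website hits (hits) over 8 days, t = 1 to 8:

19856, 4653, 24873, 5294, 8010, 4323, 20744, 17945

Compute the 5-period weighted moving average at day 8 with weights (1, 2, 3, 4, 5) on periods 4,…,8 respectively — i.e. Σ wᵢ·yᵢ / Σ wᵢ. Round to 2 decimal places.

Weighted sum: 1·5294 + 2·8010 + 3·4323 + 4·20744 + 5·17945 = 5294 + 16020 + 12969 + 82976 + 89725 = 206984
Weight total: 1 + 2 + 3 + 4 + 5 = 15
WMA = 206984 / 15 = 13798.93

13798.93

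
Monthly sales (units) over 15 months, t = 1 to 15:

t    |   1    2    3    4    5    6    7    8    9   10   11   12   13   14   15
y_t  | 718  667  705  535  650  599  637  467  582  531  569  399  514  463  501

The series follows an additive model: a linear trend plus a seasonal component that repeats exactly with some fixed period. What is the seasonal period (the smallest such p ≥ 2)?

First differences y_{t+1} − y_t: -51, 38, -170, 115, -51, 38, -170, 115, -51, 38, …
The difference pattern repeats every 4 terms and not for any smaller step, so p = 4.

4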